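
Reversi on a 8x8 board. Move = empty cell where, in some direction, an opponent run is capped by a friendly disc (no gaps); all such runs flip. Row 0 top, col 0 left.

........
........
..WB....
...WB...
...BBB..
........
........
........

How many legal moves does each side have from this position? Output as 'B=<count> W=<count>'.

-- B to move --
(1,1): flips 2 -> legal
(1,2): no bracket -> illegal
(1,3): no bracket -> illegal
(2,1): flips 1 -> legal
(2,4): no bracket -> illegal
(3,1): no bracket -> illegal
(3,2): flips 1 -> legal
(4,2): no bracket -> illegal
B mobility = 3
-- W to move --
(1,2): no bracket -> illegal
(1,3): flips 1 -> legal
(1,4): no bracket -> illegal
(2,4): flips 1 -> legal
(2,5): no bracket -> illegal
(3,2): no bracket -> illegal
(3,5): flips 1 -> legal
(3,6): no bracket -> illegal
(4,2): no bracket -> illegal
(4,6): no bracket -> illegal
(5,2): no bracket -> illegal
(5,3): flips 1 -> legal
(5,4): no bracket -> illegal
(5,5): flips 1 -> legal
(5,6): no bracket -> illegal
W mobility = 5

Answer: B=3 W=5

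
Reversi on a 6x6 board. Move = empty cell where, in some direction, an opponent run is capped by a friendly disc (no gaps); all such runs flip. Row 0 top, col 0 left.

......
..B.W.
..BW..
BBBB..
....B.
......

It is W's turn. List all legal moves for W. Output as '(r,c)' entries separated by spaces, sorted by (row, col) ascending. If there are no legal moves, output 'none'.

(0,1): flips 1 -> legal
(0,2): no bracket -> illegal
(0,3): no bracket -> illegal
(1,1): no bracket -> illegal
(1,3): no bracket -> illegal
(2,0): no bracket -> illegal
(2,1): flips 1 -> legal
(2,4): no bracket -> illegal
(3,4): no bracket -> illegal
(3,5): no bracket -> illegal
(4,0): no bracket -> illegal
(4,1): flips 1 -> legal
(4,2): no bracket -> illegal
(4,3): flips 1 -> legal
(4,5): no bracket -> illegal
(5,3): no bracket -> illegal
(5,4): no bracket -> illegal
(5,5): no bracket -> illegal

Answer: (0,1) (2,1) (4,1) (4,3)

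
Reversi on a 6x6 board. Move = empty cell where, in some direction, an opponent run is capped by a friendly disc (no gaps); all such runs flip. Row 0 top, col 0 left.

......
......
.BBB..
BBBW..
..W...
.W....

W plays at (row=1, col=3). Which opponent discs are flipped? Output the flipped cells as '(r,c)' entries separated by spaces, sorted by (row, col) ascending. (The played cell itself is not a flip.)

Dir NW: first cell '.' (not opp) -> no flip
Dir N: first cell '.' (not opp) -> no flip
Dir NE: first cell '.' (not opp) -> no flip
Dir W: first cell '.' (not opp) -> no flip
Dir E: first cell '.' (not opp) -> no flip
Dir SW: opp run (2,2) (3,1), next='.' -> no flip
Dir S: opp run (2,3) capped by W -> flip
Dir SE: first cell '.' (not opp) -> no flip

Answer: (2,3)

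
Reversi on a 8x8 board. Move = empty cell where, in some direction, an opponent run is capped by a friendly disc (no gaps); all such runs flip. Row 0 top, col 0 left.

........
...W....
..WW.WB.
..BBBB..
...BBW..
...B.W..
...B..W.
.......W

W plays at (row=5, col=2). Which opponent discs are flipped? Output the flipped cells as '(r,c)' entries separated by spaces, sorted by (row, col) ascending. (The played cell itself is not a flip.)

Dir NW: first cell '.' (not opp) -> no flip
Dir N: first cell '.' (not opp) -> no flip
Dir NE: opp run (4,3) (3,4) capped by W -> flip
Dir W: first cell '.' (not opp) -> no flip
Dir E: opp run (5,3), next='.' -> no flip
Dir SW: first cell '.' (not opp) -> no flip
Dir S: first cell '.' (not opp) -> no flip
Dir SE: opp run (6,3), next='.' -> no flip

Answer: (3,4) (4,3)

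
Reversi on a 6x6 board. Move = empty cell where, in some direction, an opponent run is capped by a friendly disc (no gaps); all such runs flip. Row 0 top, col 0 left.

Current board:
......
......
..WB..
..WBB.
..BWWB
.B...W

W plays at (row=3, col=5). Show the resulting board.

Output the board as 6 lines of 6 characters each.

Answer: ......
......
..WB..
..WWWW
..BWWW
.B...W

Derivation:
Place W at (3,5); scan 8 dirs for brackets.
Dir NW: first cell '.' (not opp) -> no flip
Dir N: first cell '.' (not opp) -> no flip
Dir NE: edge -> no flip
Dir W: opp run (3,4) (3,3) capped by W -> flip
Dir E: edge -> no flip
Dir SW: first cell 'W' (not opp) -> no flip
Dir S: opp run (4,5) capped by W -> flip
Dir SE: edge -> no flip
All flips: (3,3) (3,4) (4,5)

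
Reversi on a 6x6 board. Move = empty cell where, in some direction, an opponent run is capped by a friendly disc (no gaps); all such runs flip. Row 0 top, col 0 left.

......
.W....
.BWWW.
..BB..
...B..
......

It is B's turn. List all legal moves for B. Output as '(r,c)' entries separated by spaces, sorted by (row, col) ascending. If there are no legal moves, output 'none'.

(0,0): flips 2 -> legal
(0,1): flips 1 -> legal
(0,2): no bracket -> illegal
(1,0): no bracket -> illegal
(1,2): flips 1 -> legal
(1,3): flips 1 -> legal
(1,4): flips 1 -> legal
(1,5): flips 1 -> legal
(2,0): no bracket -> illegal
(2,5): flips 3 -> legal
(3,1): no bracket -> illegal
(3,4): no bracket -> illegal
(3,5): no bracket -> illegal

Answer: (0,0) (0,1) (1,2) (1,3) (1,4) (1,5) (2,5)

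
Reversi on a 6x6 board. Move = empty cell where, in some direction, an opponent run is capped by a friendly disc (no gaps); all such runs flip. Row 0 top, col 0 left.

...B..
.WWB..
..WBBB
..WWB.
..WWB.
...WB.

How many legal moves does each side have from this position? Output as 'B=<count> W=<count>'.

-- B to move --
(0,0): flips 3 -> legal
(0,1): flips 1 -> legal
(0,2): no bracket -> illegal
(1,0): flips 2 -> legal
(2,0): no bracket -> illegal
(2,1): flips 4 -> legal
(3,1): flips 3 -> legal
(4,1): flips 3 -> legal
(5,1): flips 2 -> legal
(5,2): flips 2 -> legal
B mobility = 8
-- W to move --
(0,2): no bracket -> illegal
(0,4): flips 1 -> legal
(1,4): flips 2 -> legal
(1,5): flips 1 -> legal
(3,5): flips 2 -> legal
(4,5): flips 3 -> legal
(5,5): flips 2 -> legal
W mobility = 6

Answer: B=8 W=6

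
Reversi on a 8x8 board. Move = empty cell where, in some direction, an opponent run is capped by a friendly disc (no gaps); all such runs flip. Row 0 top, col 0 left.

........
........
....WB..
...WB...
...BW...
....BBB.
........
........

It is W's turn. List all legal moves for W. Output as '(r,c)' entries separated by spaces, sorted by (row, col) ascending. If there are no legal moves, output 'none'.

Answer: (2,6) (3,5) (4,2) (5,3) (6,4) (6,6)

Derivation:
(1,4): no bracket -> illegal
(1,5): no bracket -> illegal
(1,6): no bracket -> illegal
(2,3): no bracket -> illegal
(2,6): flips 1 -> legal
(3,2): no bracket -> illegal
(3,5): flips 1 -> legal
(3,6): no bracket -> illegal
(4,2): flips 1 -> legal
(4,5): no bracket -> illegal
(4,6): no bracket -> illegal
(4,7): no bracket -> illegal
(5,2): no bracket -> illegal
(5,3): flips 1 -> legal
(5,7): no bracket -> illegal
(6,3): no bracket -> illegal
(6,4): flips 1 -> legal
(6,5): no bracket -> illegal
(6,6): flips 1 -> legal
(6,7): no bracket -> illegal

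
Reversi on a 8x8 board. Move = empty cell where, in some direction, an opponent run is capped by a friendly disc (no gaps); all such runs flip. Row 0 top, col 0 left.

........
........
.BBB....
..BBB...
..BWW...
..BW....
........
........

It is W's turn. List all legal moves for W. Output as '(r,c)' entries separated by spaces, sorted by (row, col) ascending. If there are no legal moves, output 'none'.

(1,0): flips 2 -> legal
(1,1): flips 2 -> legal
(1,2): no bracket -> illegal
(1,3): flips 2 -> legal
(1,4): no bracket -> illegal
(2,0): no bracket -> illegal
(2,4): flips 1 -> legal
(2,5): flips 1 -> legal
(3,0): no bracket -> illegal
(3,1): flips 1 -> legal
(3,5): no bracket -> illegal
(4,1): flips 1 -> legal
(4,5): no bracket -> illegal
(5,1): flips 1 -> legal
(6,1): flips 1 -> legal
(6,2): no bracket -> illegal
(6,3): no bracket -> illegal

Answer: (1,0) (1,1) (1,3) (2,4) (2,5) (3,1) (4,1) (5,1) (6,1)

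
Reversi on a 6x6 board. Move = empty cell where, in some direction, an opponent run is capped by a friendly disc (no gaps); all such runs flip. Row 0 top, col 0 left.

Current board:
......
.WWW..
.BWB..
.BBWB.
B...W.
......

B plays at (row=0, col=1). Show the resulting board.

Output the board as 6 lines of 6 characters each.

Place B at (0,1); scan 8 dirs for brackets.
Dir NW: edge -> no flip
Dir N: edge -> no flip
Dir NE: edge -> no flip
Dir W: first cell '.' (not opp) -> no flip
Dir E: first cell '.' (not opp) -> no flip
Dir SW: first cell '.' (not opp) -> no flip
Dir S: opp run (1,1) capped by B -> flip
Dir SE: opp run (1,2) capped by B -> flip
All flips: (1,1) (1,2)

Answer: .B....
.BBW..
.BWB..
.BBWB.
B...W.
......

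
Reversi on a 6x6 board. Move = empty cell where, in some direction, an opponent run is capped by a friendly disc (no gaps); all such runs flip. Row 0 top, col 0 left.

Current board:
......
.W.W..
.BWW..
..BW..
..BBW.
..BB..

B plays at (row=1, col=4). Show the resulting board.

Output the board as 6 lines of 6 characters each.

Answer: ......
.W.WB.
.BWB..
..BW..
..BBW.
..BB..

Derivation:
Place B at (1,4); scan 8 dirs for brackets.
Dir NW: first cell '.' (not opp) -> no flip
Dir N: first cell '.' (not opp) -> no flip
Dir NE: first cell '.' (not opp) -> no flip
Dir W: opp run (1,3), next='.' -> no flip
Dir E: first cell '.' (not opp) -> no flip
Dir SW: opp run (2,3) capped by B -> flip
Dir S: first cell '.' (not opp) -> no flip
Dir SE: first cell '.' (not opp) -> no flip
All flips: (2,3)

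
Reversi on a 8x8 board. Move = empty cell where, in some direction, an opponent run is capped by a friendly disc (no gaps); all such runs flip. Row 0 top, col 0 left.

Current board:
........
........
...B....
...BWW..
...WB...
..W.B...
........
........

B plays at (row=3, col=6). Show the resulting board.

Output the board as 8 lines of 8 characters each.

Place B at (3,6); scan 8 dirs for brackets.
Dir NW: first cell '.' (not opp) -> no flip
Dir N: first cell '.' (not opp) -> no flip
Dir NE: first cell '.' (not opp) -> no flip
Dir W: opp run (3,5) (3,4) capped by B -> flip
Dir E: first cell '.' (not opp) -> no flip
Dir SW: first cell '.' (not opp) -> no flip
Dir S: first cell '.' (not opp) -> no flip
Dir SE: first cell '.' (not opp) -> no flip
All flips: (3,4) (3,5)

Answer: ........
........
...B....
...BBBB.
...WB...
..W.B...
........
........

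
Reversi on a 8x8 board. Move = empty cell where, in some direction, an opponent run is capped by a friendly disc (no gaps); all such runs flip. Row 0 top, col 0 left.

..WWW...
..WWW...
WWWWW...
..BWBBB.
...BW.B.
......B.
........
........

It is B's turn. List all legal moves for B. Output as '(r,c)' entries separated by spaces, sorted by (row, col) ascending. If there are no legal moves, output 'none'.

(0,1): flips 2 -> legal
(0,5): flips 2 -> legal
(1,0): flips 1 -> legal
(1,1): no bracket -> illegal
(1,5): no bracket -> illegal
(2,5): no bracket -> illegal
(3,0): no bracket -> illegal
(3,1): no bracket -> illegal
(4,2): no bracket -> illegal
(4,5): flips 1 -> legal
(5,3): flips 1 -> legal
(5,4): flips 1 -> legal
(5,5): no bracket -> illegal

Answer: (0,1) (0,5) (1,0) (4,5) (5,3) (5,4)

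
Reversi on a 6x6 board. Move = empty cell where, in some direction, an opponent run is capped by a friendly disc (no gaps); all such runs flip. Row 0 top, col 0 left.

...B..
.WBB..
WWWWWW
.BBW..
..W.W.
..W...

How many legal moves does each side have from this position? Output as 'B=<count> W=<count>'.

Answer: B=8 W=8

Derivation:
-- B to move --
(0,0): no bracket -> illegal
(0,1): flips 2 -> legal
(0,2): no bracket -> illegal
(1,0): flips 2 -> legal
(1,4): flips 1 -> legal
(1,5): no bracket -> illegal
(3,0): flips 1 -> legal
(3,4): flips 2 -> legal
(3,5): flips 1 -> legal
(4,1): no bracket -> illegal
(4,3): flips 2 -> legal
(4,5): no bracket -> illegal
(5,1): no bracket -> illegal
(5,3): flips 1 -> legal
(5,4): no bracket -> illegal
(5,5): no bracket -> illegal
B mobility = 8
-- W to move --
(0,1): flips 1 -> legal
(0,2): flips 2 -> legal
(0,4): flips 1 -> legal
(1,4): flips 2 -> legal
(3,0): flips 2 -> legal
(4,0): flips 1 -> legal
(4,1): flips 2 -> legal
(4,3): flips 1 -> legal
W mobility = 8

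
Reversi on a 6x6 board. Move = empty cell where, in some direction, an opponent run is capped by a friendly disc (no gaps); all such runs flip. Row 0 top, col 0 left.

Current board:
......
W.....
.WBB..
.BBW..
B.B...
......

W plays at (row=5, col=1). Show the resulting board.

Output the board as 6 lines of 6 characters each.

Answer: ......
W.....
.WBB..
.BBW..
B.W...
.W....

Derivation:
Place W at (5,1); scan 8 dirs for brackets.
Dir NW: opp run (4,0), next=edge -> no flip
Dir N: first cell '.' (not opp) -> no flip
Dir NE: opp run (4,2) capped by W -> flip
Dir W: first cell '.' (not opp) -> no flip
Dir E: first cell '.' (not opp) -> no flip
Dir SW: edge -> no flip
Dir S: edge -> no flip
Dir SE: edge -> no flip
All flips: (4,2)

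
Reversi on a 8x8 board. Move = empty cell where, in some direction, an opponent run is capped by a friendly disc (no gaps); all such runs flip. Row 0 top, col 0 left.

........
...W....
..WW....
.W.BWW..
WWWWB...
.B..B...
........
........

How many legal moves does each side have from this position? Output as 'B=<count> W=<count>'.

-- B to move --
(0,2): no bracket -> illegal
(0,3): flips 2 -> legal
(0,4): no bracket -> illegal
(1,1): flips 1 -> legal
(1,2): no bracket -> illegal
(1,4): no bracket -> illegal
(2,0): no bracket -> illegal
(2,1): flips 2 -> legal
(2,4): flips 1 -> legal
(2,5): no bracket -> illegal
(2,6): flips 1 -> legal
(3,0): no bracket -> illegal
(3,2): flips 1 -> legal
(3,6): flips 2 -> legal
(4,5): no bracket -> illegal
(4,6): no bracket -> illegal
(5,0): no bracket -> illegal
(5,2): no bracket -> illegal
(5,3): flips 1 -> legal
B mobility = 8
-- W to move --
(2,4): flips 1 -> legal
(3,2): flips 1 -> legal
(4,5): flips 1 -> legal
(5,0): no bracket -> illegal
(5,2): no bracket -> illegal
(5,3): flips 1 -> legal
(5,5): flips 2 -> legal
(6,0): flips 1 -> legal
(6,1): flips 1 -> legal
(6,2): flips 1 -> legal
(6,3): no bracket -> illegal
(6,4): flips 2 -> legal
(6,5): flips 1 -> legal
W mobility = 10

Answer: B=8 W=10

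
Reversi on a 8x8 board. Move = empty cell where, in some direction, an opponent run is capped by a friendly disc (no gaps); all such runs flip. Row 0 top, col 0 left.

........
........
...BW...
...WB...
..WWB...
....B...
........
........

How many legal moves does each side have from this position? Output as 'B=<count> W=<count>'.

-- B to move --
(1,3): no bracket -> illegal
(1,4): flips 1 -> legal
(1,5): no bracket -> illegal
(2,2): flips 1 -> legal
(2,5): flips 1 -> legal
(3,1): no bracket -> illegal
(3,2): flips 2 -> legal
(3,5): no bracket -> illegal
(4,1): flips 2 -> legal
(5,1): no bracket -> illegal
(5,2): flips 1 -> legal
(5,3): flips 2 -> legal
B mobility = 7
-- W to move --
(1,2): no bracket -> illegal
(1,3): flips 1 -> legal
(1,4): no bracket -> illegal
(2,2): flips 1 -> legal
(2,5): flips 1 -> legal
(3,2): no bracket -> illegal
(3,5): flips 1 -> legal
(4,5): flips 1 -> legal
(5,3): no bracket -> illegal
(5,5): flips 1 -> legal
(6,3): no bracket -> illegal
(6,4): flips 3 -> legal
(6,5): flips 1 -> legal
W mobility = 8

Answer: B=7 W=8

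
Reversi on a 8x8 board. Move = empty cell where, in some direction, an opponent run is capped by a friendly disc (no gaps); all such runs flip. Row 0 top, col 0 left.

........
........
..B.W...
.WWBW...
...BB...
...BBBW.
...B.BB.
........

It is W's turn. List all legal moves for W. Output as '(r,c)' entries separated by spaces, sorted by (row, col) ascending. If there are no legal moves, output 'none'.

(1,1): no bracket -> illegal
(1,2): flips 1 -> legal
(1,3): flips 1 -> legal
(2,1): no bracket -> illegal
(2,3): no bracket -> illegal
(3,5): no bracket -> illegal
(4,2): flips 1 -> legal
(4,5): no bracket -> illegal
(4,6): no bracket -> illegal
(5,2): flips 4 -> legal
(5,7): no bracket -> illegal
(6,2): no bracket -> illegal
(6,4): flips 2 -> legal
(6,7): no bracket -> illegal
(7,2): no bracket -> illegal
(7,3): no bracket -> illegal
(7,4): flips 1 -> legal
(7,5): no bracket -> illegal
(7,6): flips 4 -> legal
(7,7): no bracket -> illegal

Answer: (1,2) (1,3) (4,2) (5,2) (6,4) (7,4) (7,6)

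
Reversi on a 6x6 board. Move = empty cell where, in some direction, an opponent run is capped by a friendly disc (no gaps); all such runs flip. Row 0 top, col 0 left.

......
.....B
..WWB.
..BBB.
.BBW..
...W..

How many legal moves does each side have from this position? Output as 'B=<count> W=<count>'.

Answer: B=8 W=8

Derivation:
-- B to move --
(1,1): flips 1 -> legal
(1,2): flips 2 -> legal
(1,3): flips 1 -> legal
(1,4): flips 1 -> legal
(2,1): flips 2 -> legal
(3,1): no bracket -> illegal
(4,4): flips 1 -> legal
(5,2): flips 1 -> legal
(5,4): flips 1 -> legal
B mobility = 8
-- W to move --
(0,4): no bracket -> illegal
(0,5): no bracket -> illegal
(1,3): no bracket -> illegal
(1,4): no bracket -> illegal
(2,1): flips 1 -> legal
(2,5): flips 2 -> legal
(3,0): no bracket -> illegal
(3,1): flips 1 -> legal
(3,5): no bracket -> illegal
(4,0): flips 2 -> legal
(4,4): flips 1 -> legal
(4,5): flips 1 -> legal
(5,0): flips 2 -> legal
(5,1): no bracket -> illegal
(5,2): flips 2 -> legal
W mobility = 8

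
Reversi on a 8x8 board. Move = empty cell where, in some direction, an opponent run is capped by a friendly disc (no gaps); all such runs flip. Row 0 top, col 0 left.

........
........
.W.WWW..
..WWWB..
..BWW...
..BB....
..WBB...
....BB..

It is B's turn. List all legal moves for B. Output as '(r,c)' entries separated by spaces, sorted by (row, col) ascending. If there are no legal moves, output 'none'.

Answer: (1,3) (1,5) (1,6) (2,2) (3,1) (4,5) (6,1) (7,1) (7,2)

Derivation:
(1,0): no bracket -> illegal
(1,1): no bracket -> illegal
(1,2): no bracket -> illegal
(1,3): flips 4 -> legal
(1,4): no bracket -> illegal
(1,5): flips 3 -> legal
(1,6): flips 3 -> legal
(2,0): no bracket -> illegal
(2,2): flips 1 -> legal
(2,6): no bracket -> illegal
(3,0): no bracket -> illegal
(3,1): flips 3 -> legal
(3,6): no bracket -> illegal
(4,1): no bracket -> illegal
(4,5): flips 2 -> legal
(5,1): no bracket -> illegal
(5,4): no bracket -> illegal
(5,5): no bracket -> illegal
(6,1): flips 1 -> legal
(7,1): flips 1 -> legal
(7,2): flips 1 -> legal
(7,3): no bracket -> illegal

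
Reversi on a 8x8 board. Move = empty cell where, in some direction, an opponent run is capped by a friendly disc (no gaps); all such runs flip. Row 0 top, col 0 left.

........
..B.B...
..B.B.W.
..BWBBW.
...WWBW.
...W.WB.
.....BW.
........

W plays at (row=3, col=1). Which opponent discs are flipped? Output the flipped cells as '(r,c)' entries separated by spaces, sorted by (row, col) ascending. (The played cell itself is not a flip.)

Dir NW: first cell '.' (not opp) -> no flip
Dir N: first cell '.' (not opp) -> no flip
Dir NE: opp run (2,2), next='.' -> no flip
Dir W: first cell '.' (not opp) -> no flip
Dir E: opp run (3,2) capped by W -> flip
Dir SW: first cell '.' (not opp) -> no flip
Dir S: first cell '.' (not opp) -> no flip
Dir SE: first cell '.' (not opp) -> no flip

Answer: (3,2)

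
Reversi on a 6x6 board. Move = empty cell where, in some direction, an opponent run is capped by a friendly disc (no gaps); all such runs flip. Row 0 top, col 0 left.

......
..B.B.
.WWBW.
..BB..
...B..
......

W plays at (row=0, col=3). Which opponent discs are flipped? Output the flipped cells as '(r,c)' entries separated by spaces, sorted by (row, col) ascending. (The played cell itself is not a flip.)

Dir NW: edge -> no flip
Dir N: edge -> no flip
Dir NE: edge -> no flip
Dir W: first cell '.' (not opp) -> no flip
Dir E: first cell '.' (not opp) -> no flip
Dir SW: opp run (1,2) capped by W -> flip
Dir S: first cell '.' (not opp) -> no flip
Dir SE: opp run (1,4), next='.' -> no flip

Answer: (1,2)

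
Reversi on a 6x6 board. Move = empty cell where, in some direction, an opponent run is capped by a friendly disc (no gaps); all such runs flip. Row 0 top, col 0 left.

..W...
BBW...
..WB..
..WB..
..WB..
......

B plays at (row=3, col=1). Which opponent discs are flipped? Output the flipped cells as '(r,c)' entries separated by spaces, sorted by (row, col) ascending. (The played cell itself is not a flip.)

Answer: (3,2)

Derivation:
Dir NW: first cell '.' (not opp) -> no flip
Dir N: first cell '.' (not opp) -> no flip
Dir NE: opp run (2,2), next='.' -> no flip
Dir W: first cell '.' (not opp) -> no flip
Dir E: opp run (3,2) capped by B -> flip
Dir SW: first cell '.' (not opp) -> no flip
Dir S: first cell '.' (not opp) -> no flip
Dir SE: opp run (4,2), next='.' -> no flip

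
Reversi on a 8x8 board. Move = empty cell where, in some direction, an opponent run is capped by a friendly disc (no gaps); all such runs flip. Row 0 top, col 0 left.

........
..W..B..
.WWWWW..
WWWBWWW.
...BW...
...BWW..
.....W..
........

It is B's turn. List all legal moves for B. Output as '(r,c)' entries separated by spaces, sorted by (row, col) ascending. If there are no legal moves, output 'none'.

Answer: (1,0) (1,1) (1,3) (1,6) (2,6) (3,7) (4,5) (5,6) (6,6) (7,6)

Derivation:
(0,1): no bracket -> illegal
(0,2): no bracket -> illegal
(0,3): no bracket -> illegal
(1,0): flips 2 -> legal
(1,1): flips 1 -> legal
(1,3): flips 1 -> legal
(1,4): no bracket -> illegal
(1,6): flips 2 -> legal
(2,0): no bracket -> illegal
(2,6): flips 2 -> legal
(2,7): no bracket -> illegal
(3,7): flips 3 -> legal
(4,0): no bracket -> illegal
(4,1): no bracket -> illegal
(4,2): no bracket -> illegal
(4,5): flips 3 -> legal
(4,6): no bracket -> illegal
(4,7): no bracket -> illegal
(5,6): flips 2 -> legal
(6,3): no bracket -> illegal
(6,4): no bracket -> illegal
(6,6): flips 2 -> legal
(7,4): no bracket -> illegal
(7,5): no bracket -> illegal
(7,6): flips 2 -> legal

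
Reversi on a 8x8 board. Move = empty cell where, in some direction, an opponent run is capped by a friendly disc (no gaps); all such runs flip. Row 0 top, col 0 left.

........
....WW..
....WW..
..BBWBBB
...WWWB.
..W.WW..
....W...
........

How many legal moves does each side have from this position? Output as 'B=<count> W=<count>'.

Answer: B=10 W=9

Derivation:
-- B to move --
(0,3): flips 2 -> legal
(0,4): no bracket -> illegal
(0,5): flips 2 -> legal
(0,6): flips 2 -> legal
(1,3): flips 1 -> legal
(1,6): no bracket -> illegal
(2,3): no bracket -> illegal
(2,6): no bracket -> illegal
(4,1): no bracket -> illegal
(4,2): flips 3 -> legal
(5,1): no bracket -> illegal
(5,3): flips 2 -> legal
(5,6): no bracket -> illegal
(6,1): no bracket -> illegal
(6,2): no bracket -> illegal
(6,3): flips 2 -> legal
(6,5): flips 4 -> legal
(6,6): flips 2 -> legal
(7,3): flips 2 -> legal
(7,4): no bracket -> illegal
(7,5): no bracket -> illegal
B mobility = 10
-- W to move --
(2,1): flips 1 -> legal
(2,2): flips 1 -> legal
(2,3): flips 1 -> legal
(2,6): flips 1 -> legal
(2,7): flips 1 -> legal
(3,1): flips 2 -> legal
(4,1): no bracket -> illegal
(4,2): flips 1 -> legal
(4,7): flips 2 -> legal
(5,6): no bracket -> illegal
(5,7): flips 2 -> legal
W mobility = 9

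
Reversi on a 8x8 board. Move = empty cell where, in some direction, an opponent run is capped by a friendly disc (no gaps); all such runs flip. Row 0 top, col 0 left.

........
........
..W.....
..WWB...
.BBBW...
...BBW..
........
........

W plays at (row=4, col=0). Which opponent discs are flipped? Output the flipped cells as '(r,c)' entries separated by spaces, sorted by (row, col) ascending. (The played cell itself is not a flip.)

Answer: (4,1) (4,2) (4,3)

Derivation:
Dir NW: edge -> no flip
Dir N: first cell '.' (not opp) -> no flip
Dir NE: first cell '.' (not opp) -> no flip
Dir W: edge -> no flip
Dir E: opp run (4,1) (4,2) (4,3) capped by W -> flip
Dir SW: edge -> no flip
Dir S: first cell '.' (not opp) -> no flip
Dir SE: first cell '.' (not opp) -> no flip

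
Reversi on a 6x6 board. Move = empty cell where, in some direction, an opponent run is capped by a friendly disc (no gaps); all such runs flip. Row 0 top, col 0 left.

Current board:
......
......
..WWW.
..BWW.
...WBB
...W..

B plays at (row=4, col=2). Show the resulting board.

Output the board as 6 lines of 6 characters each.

Place B at (4,2); scan 8 dirs for brackets.
Dir NW: first cell '.' (not opp) -> no flip
Dir N: first cell 'B' (not opp) -> no flip
Dir NE: opp run (3,3) (2,4), next='.' -> no flip
Dir W: first cell '.' (not opp) -> no flip
Dir E: opp run (4,3) capped by B -> flip
Dir SW: first cell '.' (not opp) -> no flip
Dir S: first cell '.' (not opp) -> no flip
Dir SE: opp run (5,3), next=edge -> no flip
All flips: (4,3)

Answer: ......
......
..WWW.
..BWW.
..BBBB
...W..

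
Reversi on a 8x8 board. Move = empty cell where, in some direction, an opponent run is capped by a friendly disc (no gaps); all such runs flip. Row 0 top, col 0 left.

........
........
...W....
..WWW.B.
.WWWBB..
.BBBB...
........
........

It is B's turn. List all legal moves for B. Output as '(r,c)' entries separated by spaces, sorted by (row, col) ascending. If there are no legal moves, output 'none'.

(1,2): flips 2 -> legal
(1,3): flips 3 -> legal
(1,4): no bracket -> illegal
(2,1): flips 2 -> legal
(2,2): flips 3 -> legal
(2,4): flips 3 -> legal
(2,5): flips 2 -> legal
(3,0): flips 1 -> legal
(3,1): flips 2 -> legal
(3,5): no bracket -> illegal
(4,0): flips 3 -> legal
(5,0): no bracket -> illegal

Answer: (1,2) (1,3) (2,1) (2,2) (2,4) (2,5) (3,0) (3,1) (4,0)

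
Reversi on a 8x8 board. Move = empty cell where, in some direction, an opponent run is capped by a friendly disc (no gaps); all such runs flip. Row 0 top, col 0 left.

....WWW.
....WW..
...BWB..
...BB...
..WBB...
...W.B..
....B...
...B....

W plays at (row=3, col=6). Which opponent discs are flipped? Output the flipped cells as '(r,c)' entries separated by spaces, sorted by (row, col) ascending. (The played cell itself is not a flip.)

Answer: (2,5)

Derivation:
Dir NW: opp run (2,5) capped by W -> flip
Dir N: first cell '.' (not opp) -> no flip
Dir NE: first cell '.' (not opp) -> no flip
Dir W: first cell '.' (not opp) -> no flip
Dir E: first cell '.' (not opp) -> no flip
Dir SW: first cell '.' (not opp) -> no flip
Dir S: first cell '.' (not opp) -> no flip
Dir SE: first cell '.' (not opp) -> no flip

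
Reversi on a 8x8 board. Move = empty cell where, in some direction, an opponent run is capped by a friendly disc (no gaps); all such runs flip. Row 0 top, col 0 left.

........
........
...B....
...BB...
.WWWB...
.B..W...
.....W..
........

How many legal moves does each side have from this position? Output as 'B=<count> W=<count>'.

-- B to move --
(3,0): no bracket -> illegal
(3,1): flips 1 -> legal
(3,2): no bracket -> illegal
(4,0): flips 3 -> legal
(4,5): no bracket -> illegal
(5,0): no bracket -> illegal
(5,2): flips 1 -> legal
(5,3): flips 1 -> legal
(5,5): no bracket -> illegal
(5,6): no bracket -> illegal
(6,3): no bracket -> illegal
(6,4): flips 1 -> legal
(6,6): no bracket -> illegal
(7,4): no bracket -> illegal
(7,5): no bracket -> illegal
(7,6): no bracket -> illegal
B mobility = 5
-- W to move --
(1,2): no bracket -> illegal
(1,3): flips 2 -> legal
(1,4): no bracket -> illegal
(2,2): no bracket -> illegal
(2,4): flips 3 -> legal
(2,5): flips 1 -> legal
(3,2): no bracket -> illegal
(3,5): no bracket -> illegal
(4,0): no bracket -> illegal
(4,5): flips 1 -> legal
(5,0): no bracket -> illegal
(5,2): no bracket -> illegal
(5,3): no bracket -> illegal
(5,5): no bracket -> illegal
(6,0): flips 1 -> legal
(6,1): flips 1 -> legal
(6,2): no bracket -> illegal
W mobility = 6

Answer: B=5 W=6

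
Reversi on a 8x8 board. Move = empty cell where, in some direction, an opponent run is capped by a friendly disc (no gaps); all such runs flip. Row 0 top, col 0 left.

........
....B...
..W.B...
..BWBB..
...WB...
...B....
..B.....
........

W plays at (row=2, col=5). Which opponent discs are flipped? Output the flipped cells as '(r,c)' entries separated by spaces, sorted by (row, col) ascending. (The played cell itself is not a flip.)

Answer: (3,4)

Derivation:
Dir NW: opp run (1,4), next='.' -> no flip
Dir N: first cell '.' (not opp) -> no flip
Dir NE: first cell '.' (not opp) -> no flip
Dir W: opp run (2,4), next='.' -> no flip
Dir E: first cell '.' (not opp) -> no flip
Dir SW: opp run (3,4) capped by W -> flip
Dir S: opp run (3,5), next='.' -> no flip
Dir SE: first cell '.' (not opp) -> no flip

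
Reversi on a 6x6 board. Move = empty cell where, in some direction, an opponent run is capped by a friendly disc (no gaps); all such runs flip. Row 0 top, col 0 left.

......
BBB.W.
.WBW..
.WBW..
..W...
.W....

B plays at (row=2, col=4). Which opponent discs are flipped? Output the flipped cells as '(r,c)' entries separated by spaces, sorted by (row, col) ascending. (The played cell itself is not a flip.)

Answer: (2,3)

Derivation:
Dir NW: first cell '.' (not opp) -> no flip
Dir N: opp run (1,4), next='.' -> no flip
Dir NE: first cell '.' (not opp) -> no flip
Dir W: opp run (2,3) capped by B -> flip
Dir E: first cell '.' (not opp) -> no flip
Dir SW: opp run (3,3) (4,2) (5,1), next=edge -> no flip
Dir S: first cell '.' (not opp) -> no flip
Dir SE: first cell '.' (not opp) -> no flip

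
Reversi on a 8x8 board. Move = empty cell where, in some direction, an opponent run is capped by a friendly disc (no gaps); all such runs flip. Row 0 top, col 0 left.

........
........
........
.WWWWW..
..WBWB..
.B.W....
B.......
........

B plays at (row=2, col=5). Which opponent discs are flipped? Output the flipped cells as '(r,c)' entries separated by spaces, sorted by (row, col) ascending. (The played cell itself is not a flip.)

Dir NW: first cell '.' (not opp) -> no flip
Dir N: first cell '.' (not opp) -> no flip
Dir NE: first cell '.' (not opp) -> no flip
Dir W: first cell '.' (not opp) -> no flip
Dir E: first cell '.' (not opp) -> no flip
Dir SW: opp run (3,4) capped by B -> flip
Dir S: opp run (3,5) capped by B -> flip
Dir SE: first cell '.' (not opp) -> no flip

Answer: (3,4) (3,5)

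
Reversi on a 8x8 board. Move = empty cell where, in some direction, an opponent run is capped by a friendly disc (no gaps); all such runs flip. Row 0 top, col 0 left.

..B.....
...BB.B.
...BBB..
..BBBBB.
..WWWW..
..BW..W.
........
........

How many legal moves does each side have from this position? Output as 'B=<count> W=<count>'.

Answer: B=6 W=12

Derivation:
-- B to move --
(3,1): no bracket -> illegal
(4,1): no bracket -> illegal
(4,6): no bracket -> illegal
(4,7): no bracket -> illegal
(5,1): flips 1 -> legal
(5,4): flips 4 -> legal
(5,5): flips 2 -> legal
(5,7): no bracket -> illegal
(6,2): flips 2 -> legal
(6,3): flips 2 -> legal
(6,4): no bracket -> illegal
(6,5): no bracket -> illegal
(6,6): no bracket -> illegal
(6,7): flips 2 -> legal
B mobility = 6
-- W to move --
(0,1): no bracket -> illegal
(0,3): flips 3 -> legal
(0,4): flips 3 -> legal
(0,5): no bracket -> illegal
(0,6): no bracket -> illegal
(0,7): flips 3 -> legal
(1,1): no bracket -> illegal
(1,2): flips 2 -> legal
(1,5): flips 4 -> legal
(1,7): no bracket -> illegal
(2,1): flips 1 -> legal
(2,2): flips 2 -> legal
(2,6): flips 1 -> legal
(2,7): flips 1 -> legal
(3,1): no bracket -> illegal
(3,7): no bracket -> illegal
(4,1): no bracket -> illegal
(4,6): no bracket -> illegal
(4,7): no bracket -> illegal
(5,1): flips 1 -> legal
(6,1): flips 1 -> legal
(6,2): flips 1 -> legal
(6,3): no bracket -> illegal
W mobility = 12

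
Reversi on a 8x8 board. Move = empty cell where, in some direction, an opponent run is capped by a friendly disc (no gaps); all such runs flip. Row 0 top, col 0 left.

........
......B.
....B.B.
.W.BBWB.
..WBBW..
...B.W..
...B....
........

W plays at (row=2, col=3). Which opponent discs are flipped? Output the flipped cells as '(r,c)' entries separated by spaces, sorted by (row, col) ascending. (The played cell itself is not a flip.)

Dir NW: first cell '.' (not opp) -> no flip
Dir N: first cell '.' (not opp) -> no flip
Dir NE: first cell '.' (not opp) -> no flip
Dir W: first cell '.' (not opp) -> no flip
Dir E: opp run (2,4), next='.' -> no flip
Dir SW: first cell '.' (not opp) -> no flip
Dir S: opp run (3,3) (4,3) (5,3) (6,3), next='.' -> no flip
Dir SE: opp run (3,4) capped by W -> flip

Answer: (3,4)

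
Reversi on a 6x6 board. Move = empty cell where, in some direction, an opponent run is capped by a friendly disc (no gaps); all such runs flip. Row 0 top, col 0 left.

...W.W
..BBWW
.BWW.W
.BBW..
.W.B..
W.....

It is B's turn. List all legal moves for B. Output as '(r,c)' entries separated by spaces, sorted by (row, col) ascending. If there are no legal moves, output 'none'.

(0,2): no bracket -> illegal
(0,4): no bracket -> illegal
(1,1): no bracket -> illegal
(2,4): flips 2 -> legal
(3,0): no bracket -> illegal
(3,4): flips 2 -> legal
(3,5): no bracket -> illegal
(4,0): no bracket -> illegal
(4,2): no bracket -> illegal
(4,4): no bracket -> illegal
(5,1): flips 1 -> legal
(5,2): no bracket -> illegal

Answer: (2,4) (3,4) (5,1)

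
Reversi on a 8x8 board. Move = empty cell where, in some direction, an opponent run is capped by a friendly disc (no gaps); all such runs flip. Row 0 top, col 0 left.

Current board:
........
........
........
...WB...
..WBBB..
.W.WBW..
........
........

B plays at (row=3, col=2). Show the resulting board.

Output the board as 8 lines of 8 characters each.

Answer: ........
........
........
..BBB...
..WBBB..
.W.WBW..
........
........

Derivation:
Place B at (3,2); scan 8 dirs for brackets.
Dir NW: first cell '.' (not opp) -> no flip
Dir N: first cell '.' (not opp) -> no flip
Dir NE: first cell '.' (not opp) -> no flip
Dir W: first cell '.' (not opp) -> no flip
Dir E: opp run (3,3) capped by B -> flip
Dir SW: first cell '.' (not opp) -> no flip
Dir S: opp run (4,2), next='.' -> no flip
Dir SE: first cell 'B' (not opp) -> no flip
All flips: (3,3)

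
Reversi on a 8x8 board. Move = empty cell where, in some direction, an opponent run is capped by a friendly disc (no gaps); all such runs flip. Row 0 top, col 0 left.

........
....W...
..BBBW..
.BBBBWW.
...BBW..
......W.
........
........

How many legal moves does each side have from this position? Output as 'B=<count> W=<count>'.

-- B to move --
(0,3): no bracket -> illegal
(0,4): flips 1 -> legal
(0,5): flips 1 -> legal
(1,3): no bracket -> illegal
(1,5): no bracket -> illegal
(1,6): flips 1 -> legal
(2,6): flips 2 -> legal
(2,7): no bracket -> illegal
(3,7): flips 2 -> legal
(4,6): flips 2 -> legal
(4,7): no bracket -> illegal
(5,4): no bracket -> illegal
(5,5): no bracket -> illegal
(5,7): no bracket -> illegal
(6,5): no bracket -> illegal
(6,6): no bracket -> illegal
(6,7): flips 2 -> legal
B mobility = 7
-- W to move --
(1,1): no bracket -> illegal
(1,2): flips 2 -> legal
(1,3): flips 1 -> legal
(1,5): no bracket -> illegal
(2,0): no bracket -> illegal
(2,1): flips 3 -> legal
(3,0): flips 4 -> legal
(4,0): no bracket -> illegal
(4,1): flips 2 -> legal
(4,2): flips 2 -> legal
(5,2): flips 2 -> legal
(5,3): flips 1 -> legal
(5,4): flips 3 -> legal
(5,5): no bracket -> illegal
W mobility = 9

Answer: B=7 W=9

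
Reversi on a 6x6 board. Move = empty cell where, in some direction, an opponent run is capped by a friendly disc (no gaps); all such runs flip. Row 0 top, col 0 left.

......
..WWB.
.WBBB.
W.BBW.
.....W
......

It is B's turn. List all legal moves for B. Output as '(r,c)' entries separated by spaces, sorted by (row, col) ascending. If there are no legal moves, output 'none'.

Answer: (0,1) (0,2) (0,3) (0,4) (1,0) (1,1) (2,0) (3,5) (4,4)

Derivation:
(0,1): flips 1 -> legal
(0,2): flips 2 -> legal
(0,3): flips 1 -> legal
(0,4): flips 1 -> legal
(1,0): flips 1 -> legal
(1,1): flips 2 -> legal
(2,0): flips 1 -> legal
(2,5): no bracket -> illegal
(3,1): no bracket -> illegal
(3,5): flips 1 -> legal
(4,0): no bracket -> illegal
(4,1): no bracket -> illegal
(4,3): no bracket -> illegal
(4,4): flips 1 -> legal
(5,4): no bracket -> illegal
(5,5): no bracket -> illegal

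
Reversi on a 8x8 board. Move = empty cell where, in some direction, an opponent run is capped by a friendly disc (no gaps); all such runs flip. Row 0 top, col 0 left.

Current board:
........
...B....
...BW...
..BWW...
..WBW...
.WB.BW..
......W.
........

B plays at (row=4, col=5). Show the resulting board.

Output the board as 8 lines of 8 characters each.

Answer: ........
...B....
...BW...
..BWB...
..WBBB..
.WB.BW..
......W.
........

Derivation:
Place B at (4,5); scan 8 dirs for brackets.
Dir NW: opp run (3,4) capped by B -> flip
Dir N: first cell '.' (not opp) -> no flip
Dir NE: first cell '.' (not opp) -> no flip
Dir W: opp run (4,4) capped by B -> flip
Dir E: first cell '.' (not opp) -> no flip
Dir SW: first cell 'B' (not opp) -> no flip
Dir S: opp run (5,5), next='.' -> no flip
Dir SE: first cell '.' (not opp) -> no flip
All flips: (3,4) (4,4)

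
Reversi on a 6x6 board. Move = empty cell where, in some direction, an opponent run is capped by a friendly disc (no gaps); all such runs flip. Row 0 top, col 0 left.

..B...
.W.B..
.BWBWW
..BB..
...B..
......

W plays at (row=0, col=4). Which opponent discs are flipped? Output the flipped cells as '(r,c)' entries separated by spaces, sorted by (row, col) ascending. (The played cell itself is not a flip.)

Answer: (1,3)

Derivation:
Dir NW: edge -> no flip
Dir N: edge -> no flip
Dir NE: edge -> no flip
Dir W: first cell '.' (not opp) -> no flip
Dir E: first cell '.' (not opp) -> no flip
Dir SW: opp run (1,3) capped by W -> flip
Dir S: first cell '.' (not opp) -> no flip
Dir SE: first cell '.' (not opp) -> no flip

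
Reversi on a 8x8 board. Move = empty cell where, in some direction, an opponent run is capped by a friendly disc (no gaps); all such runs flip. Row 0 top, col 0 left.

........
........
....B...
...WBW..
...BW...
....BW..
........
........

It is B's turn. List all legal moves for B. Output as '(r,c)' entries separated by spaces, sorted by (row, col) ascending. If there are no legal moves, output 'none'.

(2,2): no bracket -> illegal
(2,3): flips 1 -> legal
(2,5): no bracket -> illegal
(2,6): no bracket -> illegal
(3,2): flips 1 -> legal
(3,6): flips 1 -> legal
(4,2): flips 1 -> legal
(4,5): flips 1 -> legal
(4,6): flips 1 -> legal
(5,3): no bracket -> illegal
(5,6): flips 1 -> legal
(6,4): no bracket -> illegal
(6,5): no bracket -> illegal
(6,6): no bracket -> illegal

Answer: (2,3) (3,2) (3,6) (4,2) (4,5) (4,6) (5,6)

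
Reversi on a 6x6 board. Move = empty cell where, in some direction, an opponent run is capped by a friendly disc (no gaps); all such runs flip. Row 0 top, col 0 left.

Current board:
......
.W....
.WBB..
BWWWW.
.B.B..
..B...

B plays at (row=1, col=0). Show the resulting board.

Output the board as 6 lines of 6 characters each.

Answer: ......
BW....
.BBB..
BWBWW.
.B.B..
..B...

Derivation:
Place B at (1,0); scan 8 dirs for brackets.
Dir NW: edge -> no flip
Dir N: first cell '.' (not opp) -> no flip
Dir NE: first cell '.' (not opp) -> no flip
Dir W: edge -> no flip
Dir E: opp run (1,1), next='.' -> no flip
Dir SW: edge -> no flip
Dir S: first cell '.' (not opp) -> no flip
Dir SE: opp run (2,1) (3,2) capped by B -> flip
All flips: (2,1) (3,2)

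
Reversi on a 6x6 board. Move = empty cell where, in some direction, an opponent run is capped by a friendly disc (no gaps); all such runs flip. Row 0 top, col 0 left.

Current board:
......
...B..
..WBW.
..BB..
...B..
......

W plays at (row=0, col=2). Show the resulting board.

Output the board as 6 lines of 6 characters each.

Answer: ..W...
...W..
..WBW.
..BB..
...B..
......

Derivation:
Place W at (0,2); scan 8 dirs for brackets.
Dir NW: edge -> no flip
Dir N: edge -> no flip
Dir NE: edge -> no flip
Dir W: first cell '.' (not opp) -> no flip
Dir E: first cell '.' (not opp) -> no flip
Dir SW: first cell '.' (not opp) -> no flip
Dir S: first cell '.' (not opp) -> no flip
Dir SE: opp run (1,3) capped by W -> flip
All flips: (1,3)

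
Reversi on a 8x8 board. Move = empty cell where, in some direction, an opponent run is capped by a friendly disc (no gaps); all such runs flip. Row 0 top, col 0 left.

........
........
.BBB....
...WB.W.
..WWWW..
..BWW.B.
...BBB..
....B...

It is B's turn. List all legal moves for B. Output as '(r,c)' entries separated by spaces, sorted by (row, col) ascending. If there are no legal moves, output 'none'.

(2,4): no bracket -> illegal
(2,5): no bracket -> illegal
(2,6): no bracket -> illegal
(2,7): flips 3 -> legal
(3,1): flips 2 -> legal
(3,2): flips 4 -> legal
(3,5): no bracket -> illegal
(3,7): no bracket -> illegal
(4,1): no bracket -> illegal
(4,6): no bracket -> illegal
(4,7): no bracket -> illegal
(5,1): no bracket -> illegal
(5,5): flips 4 -> legal
(6,2): no bracket -> illegal

Answer: (2,7) (3,1) (3,2) (5,5)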